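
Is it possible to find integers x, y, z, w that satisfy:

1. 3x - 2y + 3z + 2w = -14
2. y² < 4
Yes

Take x = 0, y = 1, z = -4, w = 0. Substituting into each constraint:
  (1) 3(0) - 2(1) + 3(-4) + 2(0) = -14 ✓
  (2) y² = (1)² = 1, and 1 < 4 ✓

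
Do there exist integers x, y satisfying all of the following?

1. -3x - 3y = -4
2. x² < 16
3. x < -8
No

Even the single constraint (-3x - 3y = -4) is infeasible over the integers.

  - -3x - 3y = -4: every term on the left is divisible by 3, so the LHS ≡ 0 (mod 3), but the RHS -4 is not — no integer solution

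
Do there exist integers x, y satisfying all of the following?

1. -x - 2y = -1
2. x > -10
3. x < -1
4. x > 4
No

A contradictory subset is {x < -1, x > 4}. No integer assignment can satisfy these jointly:

  - x < -1: bounds one variable relative to a constant
  - x > 4: bounds one variable relative to a constant

Direct contradiction: the bounds on x require x ≥ 5 and x ≤ -2 simultaneously, which is empty.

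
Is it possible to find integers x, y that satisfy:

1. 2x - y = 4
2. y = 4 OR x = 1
Yes

Take x = 4, y = 4. Substituting into each constraint:
  (1) 2(4) + (-4) = 4 ✓
  (2) y = 4, target 4 ✓ (first branch holds)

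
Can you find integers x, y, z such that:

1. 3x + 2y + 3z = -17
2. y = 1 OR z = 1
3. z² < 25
Yes

Take x = -6, y = -1, z = 1. Substituting into each constraint:
  (1) 3(-6) + 2(-1) + 3(1) = -17 ✓
  (2) z = 1, target 1 ✓ (second branch holds)
  (3) z² = (1)² = 1, and 1 < 25 ✓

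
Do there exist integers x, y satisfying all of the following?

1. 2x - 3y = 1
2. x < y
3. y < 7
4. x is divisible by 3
No

A contradictory subset is {2x - 3y = 1, x is divisible by 3}. No integer assignment can satisfy these jointly:

  - 2x - 3y = 1: is a linear equation tying the variables together
  - x is divisible by 3: restricts x to multiples of 3

Modular obstruction: writing x = 3x', every remaining term of the linear equation is divisible by 3, so the left side is ≡ 0 (mod 3); but the right side 1 ≡ 1 (mod 3). No integers can satisfy it.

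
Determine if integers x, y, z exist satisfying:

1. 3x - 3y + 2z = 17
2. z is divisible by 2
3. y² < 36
Yes

Take x = 3, y = 0, z = 4. Substituting into each constraint:
  (1) 3(3) - 3(0) + 2(4) = 17 ✓
  (2) 4 = 2 × 2, remainder 0 ✓
  (3) y² = (0)² = 0, and 0 < 36 ✓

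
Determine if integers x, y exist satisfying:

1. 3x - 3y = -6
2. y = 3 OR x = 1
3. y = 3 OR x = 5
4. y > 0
Yes

Take x = 1, y = 3. Substituting into each constraint:
  (1) 3(1) - 3(3) = -6 ✓
  (2) y = 3, target 3 ✓ (first branch holds)
  (3) y = 3, target 3 ✓ (first branch holds)
  (4) 3 > 0 ✓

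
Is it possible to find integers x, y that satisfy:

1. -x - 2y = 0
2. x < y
Yes

Take x = -2, y = 1. Substituting into each constraint:
  (1) 2 - 2(1) = 0 ✓
  (2) -2 < 1 ✓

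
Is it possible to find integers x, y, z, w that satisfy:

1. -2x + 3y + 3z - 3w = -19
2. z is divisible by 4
Yes

Take x = 8, y = 0, z = 0, w = 1. Substituting into each constraint:
  (1) -2(8) + 3(0) + 3(0) - 3(1) = -19 ✓
  (2) 0 = 4 × 0, remainder 0 ✓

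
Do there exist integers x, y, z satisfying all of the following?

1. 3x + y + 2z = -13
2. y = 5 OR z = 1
Yes

Take x = -6, y = 5, z = 0. Substituting into each constraint:
  (1) 3(-6) + 5 + 2(0) = -13 ✓
  (2) y = 5, target 5 ✓ (first branch holds)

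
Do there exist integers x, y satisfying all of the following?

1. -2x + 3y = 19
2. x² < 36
Yes

Take x = -2, y = 5. Substituting into each constraint:
  (1) -2(-2) + 3(5) = 19 ✓
  (2) x² = (-2)² = 4, and 4 < 36 ✓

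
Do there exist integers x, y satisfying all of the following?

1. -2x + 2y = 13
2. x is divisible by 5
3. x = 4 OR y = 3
No

Even the single constraint (-2x + 2y = 13) is infeasible over the integers.

  - -2x + 2y = 13: every term on the left is divisible by 2, so the LHS ≡ 0 (mod 2), but the RHS 13 is not — no integer solution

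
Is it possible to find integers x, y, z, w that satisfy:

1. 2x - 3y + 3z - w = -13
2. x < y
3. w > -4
Yes

Take x = 1, y = 2, z = -3, w = 0. Substituting into each constraint:
  (1) 2(1) - 3(2) + 3(-3) + 0 = -13 ✓
  (2) 1 < 2 ✓
  (3) 0 > -4 ✓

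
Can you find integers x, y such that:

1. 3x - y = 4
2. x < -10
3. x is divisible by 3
Yes

Take x = -12, y = -40. Substituting into each constraint:
  (1) 3(-12) + 40 = 4 ✓
  (2) -12 < -10 ✓
  (3) -12 = 3 × -4, remainder 0 ✓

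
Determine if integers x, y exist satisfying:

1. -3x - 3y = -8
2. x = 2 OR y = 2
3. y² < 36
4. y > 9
No

Even the single constraint (-3x - 3y = -8) is infeasible over the integers.

  - -3x - 3y = -8: every term on the left is divisible by 3, so the LHS ≡ 0 (mod 3), but the RHS -8 is not — no integer solution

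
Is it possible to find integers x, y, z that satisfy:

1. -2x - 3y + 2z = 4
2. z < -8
Yes

Take x = 1, y = -8, z = -9. Substituting into each constraint:
  (1) -2(1) - 3(-8) + 2(-9) = 4 ✓
  (2) -9 < -8 ✓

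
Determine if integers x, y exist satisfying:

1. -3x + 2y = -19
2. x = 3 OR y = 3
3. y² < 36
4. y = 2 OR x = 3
Yes

Take x = 3, y = -5. Substituting into each constraint:
  (1) -3(3) + 2(-5) = -19 ✓
  (2) x = 3, target 3 ✓ (first branch holds)
  (3) y² = (-5)² = 25, and 25 < 36 ✓
  (4) x = 3, target 3 ✓ (second branch holds)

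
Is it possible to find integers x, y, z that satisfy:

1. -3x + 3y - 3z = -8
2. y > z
No

Even the single constraint (-3x + 3y - 3z = -8) is infeasible over the integers.

  - -3x + 3y - 3z = -8: every term on the left is divisible by 3, so the LHS ≡ 0 (mod 3), but the RHS -8 is not — no integer solution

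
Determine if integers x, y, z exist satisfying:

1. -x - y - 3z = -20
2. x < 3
Yes

Take x = 2, y = 0, z = 6. Substituting into each constraint:
  (1) (-2) + 0 - 3(6) = -20 ✓
  (2) 2 < 3 ✓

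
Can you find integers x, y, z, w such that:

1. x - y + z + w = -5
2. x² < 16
Yes

Take x = 0, y = 5, z = 0, w = 0. Substituting into each constraint:
  (1) 0 + (-5) + 0 + 0 = -5 ✓
  (2) x² = (0)² = 0, and 0 < 16 ✓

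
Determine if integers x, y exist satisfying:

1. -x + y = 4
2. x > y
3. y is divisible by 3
No

A contradictory subset is {-x + y = 4, x > y}. No integer assignment can satisfy these jointly:

  - -x + y = 4: is a linear equation tying the variables together
  - x > y: bounds one variable relative to another variable

From the equation, x − y = -4, i.e. x − y = -4; but x > y requires x − y ≥ 1. Contradiction.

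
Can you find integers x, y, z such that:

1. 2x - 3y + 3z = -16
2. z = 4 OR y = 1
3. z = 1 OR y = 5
Yes

Take x = -8, y = 1, z = 1. Substituting into each constraint:
  (1) 2(-8) - 3(1) + 3(1) = -16 ✓
  (2) y = 1, target 1 ✓ (second branch holds)
  (3) z = 1, target 1 ✓ (first branch holds)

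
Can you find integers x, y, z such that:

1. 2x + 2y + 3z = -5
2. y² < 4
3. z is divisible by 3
Yes

Take x = -7, y = 0, z = 3. Substituting into each constraint:
  (1) 2(-7) + 2(0) + 3(3) = -5 ✓
  (2) y² = (0)² = 0, and 0 < 4 ✓
  (3) 3 = 3 × 1, remainder 0 ✓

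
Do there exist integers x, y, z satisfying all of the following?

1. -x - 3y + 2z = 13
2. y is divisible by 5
Yes

Take x = 1, y = 0, z = 7. Substituting into each constraint:
  (1) (-1) - 3(0) + 2(7) = 13 ✓
  (2) 0 = 5 × 0, remainder 0 ✓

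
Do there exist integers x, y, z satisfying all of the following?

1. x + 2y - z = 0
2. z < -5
Yes

Take x = 0, y = -3, z = -6. Substituting into each constraint:
  (1) 0 + 2(-3) + 6 = 0 ✓
  (2) -6 < -5 ✓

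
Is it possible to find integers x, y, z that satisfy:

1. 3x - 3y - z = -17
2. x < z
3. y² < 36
Yes

Take x = -8, y = 0, z = -7. Substituting into each constraint:
  (1) 3(-8) - 3(0) + 7 = -17 ✓
  (2) -8 < -7 ✓
  (3) y² = (0)² = 0, and 0 < 36 ✓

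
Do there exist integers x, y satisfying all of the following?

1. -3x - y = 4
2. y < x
Yes

Take x = 0, y = -4. Substituting into each constraint:
  (1) -3(0) + 4 = 4 ✓
  (2) -4 < 0 ✓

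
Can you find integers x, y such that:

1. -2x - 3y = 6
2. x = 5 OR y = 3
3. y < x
No

The full constraint system is jointly infeasible over the integers. Each constraint and what it forces:

  - -2x - 3y = 6: is a linear equation tying the variables together
  - x = 5 OR y = 3: forces a choice: either x = 5 or y = 3
  - y < x: bounds one variable relative to another variable

Split on the disjunction (x = 5 OR y = 3):
  • If x = 5: with x = 5, every remaining term of the linear equation is divisible by 3, so the left side is ≡ 0 (mod 3); but the right side 16 ≡ 1 (mod 3). No integers can satisfy it.
  • If y = 3: with y = 3, every remaining term of the linear equation is divisible by 2, so the left side is ≡ 0 (mod 2); but the right side 15 ≡ 1 (mod 2). No integers can satisfy it.
Both branches are infeasible, so the system has no integer solution.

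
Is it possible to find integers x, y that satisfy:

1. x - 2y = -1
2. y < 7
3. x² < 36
Yes

Take x = -1, y = 0. Substituting into each constraint:
  (1) (-1) - 2(0) = -1 ✓
  (2) 0 < 7 ✓
  (3) x² = (-1)² = 1, and 1 < 36 ✓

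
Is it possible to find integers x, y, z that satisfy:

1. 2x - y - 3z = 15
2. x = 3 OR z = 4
Yes

Take x = 14, y = 1, z = 4. Substituting into each constraint:
  (1) 2(14) + (-1) - 3(4) = 15 ✓
  (2) z = 4, target 4 ✓ (second branch holds)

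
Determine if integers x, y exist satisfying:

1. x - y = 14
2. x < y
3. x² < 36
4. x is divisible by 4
No

A contradictory subset is {x - y = 14, x < y}. No integer assignment can satisfy these jointly:

  - x - y = 14: is a linear equation tying the variables together
  - x < y: bounds one variable relative to another variable

From the equation, x − y = 14, i.e. y − x = -14; but y > x requires y − x ≥ 1. Contradiction.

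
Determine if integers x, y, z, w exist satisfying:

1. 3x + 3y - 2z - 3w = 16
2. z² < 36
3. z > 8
No

A contradictory subset is {z² < 36, z > 8}. No integer assignment can satisfy these jointly:

  - z² < 36: restricts z to |z| ≤ 5
  - z > 8: bounds one variable relative to a constant

Direct contradiction: the bounds on z require z ≥ 9 and z ≤ 5 simultaneously, which is empty.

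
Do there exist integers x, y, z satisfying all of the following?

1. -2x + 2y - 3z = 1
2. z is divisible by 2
No

The full constraint system is jointly infeasible over the integers. Each constraint and what it forces:

  - -2x + 2y - 3z = 1: is a linear equation tying the variables together
  - z is divisible by 2: restricts z to multiples of 2

Modular obstruction: writing z = 2z', every remaining term of the linear equation is divisible by 2, so the left side is ≡ 0 (mod 2); but the right side 1 ≡ 1 (mod 2). No integers can satisfy it.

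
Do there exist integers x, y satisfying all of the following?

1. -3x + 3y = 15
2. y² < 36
Yes

Take x = -5, y = 0. Substituting into each constraint:
  (1) -3(-5) + 3(0) = 15 ✓
  (2) y² = (0)² = 0, and 0 < 36 ✓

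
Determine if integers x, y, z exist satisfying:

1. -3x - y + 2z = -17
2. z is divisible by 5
Yes

Take x = 5, y = 2, z = 0. Substituting into each constraint:
  (1) -3(5) + (-2) + 2(0) = -17 ✓
  (2) 0 = 5 × 0, remainder 0 ✓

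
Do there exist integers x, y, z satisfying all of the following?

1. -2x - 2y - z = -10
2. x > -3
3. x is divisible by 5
Yes

Take x = 0, y = 5, z = 0. Substituting into each constraint:
  (1) -2(0) - 2(5) + 0 = -10 ✓
  (2) 0 > -3 ✓
  (3) 0 = 5 × 0, remainder 0 ✓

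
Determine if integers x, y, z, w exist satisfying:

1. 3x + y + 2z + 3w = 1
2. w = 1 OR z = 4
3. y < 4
Yes

Take x = 0, y = 0, z = -1, w = 1. Substituting into each constraint:
  (1) 3(0) + 0 + 2(-1) + 3(1) = 1 ✓
  (2) w = 1, target 1 ✓ (first branch holds)
  (3) 0 < 4 ✓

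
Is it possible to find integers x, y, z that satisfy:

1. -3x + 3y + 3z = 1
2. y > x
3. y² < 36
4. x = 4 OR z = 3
No

Even the single constraint (-3x + 3y + 3z = 1) is infeasible over the integers.

  - -3x + 3y + 3z = 1: every term on the left is divisible by 3, so the LHS ≡ 0 (mod 3), but the RHS 1 is not — no integer solution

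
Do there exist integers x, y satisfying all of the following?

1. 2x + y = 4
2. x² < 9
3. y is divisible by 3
Yes

Take x = 2, y = 0. Substituting into each constraint:
  (1) 2(2) + 0 = 4 ✓
  (2) x² = (2)² = 4, and 4 < 9 ✓
  (3) 0 = 3 × 0, remainder 0 ✓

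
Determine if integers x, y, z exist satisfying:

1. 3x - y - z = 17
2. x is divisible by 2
Yes

Take x = 0, y = -17, z = 0. Substituting into each constraint:
  (1) 3(0) + 17 + 0 = 17 ✓
  (2) 0 = 2 × 0, remainder 0 ✓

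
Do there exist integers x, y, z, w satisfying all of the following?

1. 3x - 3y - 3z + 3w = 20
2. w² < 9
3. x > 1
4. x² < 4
No

Even the single constraint (3x - 3y - 3z + 3w = 20) is infeasible over the integers.

  - 3x - 3y - 3z + 3w = 20: every term on the left is divisible by 3, so the LHS ≡ 0 (mod 3), but the RHS 20 is not — no integer solution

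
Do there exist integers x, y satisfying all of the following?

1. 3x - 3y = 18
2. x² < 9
Yes

Take x = 0, y = -6. Substituting into each constraint:
  (1) 3(0) - 3(-6) = 18 ✓
  (2) x² = (0)² = 0, and 0 < 9 ✓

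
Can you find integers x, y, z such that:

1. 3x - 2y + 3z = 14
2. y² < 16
Yes

Take x = 6, y = 2, z = 0. Substituting into each constraint:
  (1) 3(6) - 2(2) + 3(0) = 14 ✓
  (2) y² = (2)² = 4, and 4 < 16 ✓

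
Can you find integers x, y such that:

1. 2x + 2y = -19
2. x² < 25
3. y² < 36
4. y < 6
No

Even the single constraint (2x + 2y = -19) is infeasible over the integers.

  - 2x + 2y = -19: every term on the left is divisible by 2, so the LHS ≡ 0 (mod 2), but the RHS -19 is not — no integer solution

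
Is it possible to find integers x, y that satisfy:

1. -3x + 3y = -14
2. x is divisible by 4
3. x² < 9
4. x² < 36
No

Even the single constraint (-3x + 3y = -14) is infeasible over the integers.

  - -3x + 3y = -14: every term on the left is divisible by 3, so the LHS ≡ 0 (mod 3), but the RHS -14 is not — no integer solution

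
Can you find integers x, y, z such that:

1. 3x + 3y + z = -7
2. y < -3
Yes

Take x = 1, y = -4, z = 2. Substituting into each constraint:
  (1) 3(1) + 3(-4) + 2 = -7 ✓
  (2) -4 < -3 ✓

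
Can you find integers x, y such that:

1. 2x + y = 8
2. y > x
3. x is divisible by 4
Yes

Take x = 0, y = 8. Substituting into each constraint:
  (1) 2(0) + 8 = 8 ✓
  (2) 8 > 0 ✓
  (3) 0 = 4 × 0, remainder 0 ✓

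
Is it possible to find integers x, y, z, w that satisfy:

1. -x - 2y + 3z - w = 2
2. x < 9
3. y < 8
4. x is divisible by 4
Yes

Take x = 0, y = 0, z = 0, w = -2. Substituting into each constraint:
  (1) 0 - 2(0) + 3(0) + 2 = 2 ✓
  (2) 0 < 9 ✓
  (3) 0 < 8 ✓
  (4) 0 = 4 × 0, remainder 0 ✓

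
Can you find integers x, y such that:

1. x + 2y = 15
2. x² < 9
Yes

Take x = -1, y = 8. Substituting into each constraint:
  (1) (-1) + 2(8) = 15 ✓
  (2) x² = (-1)² = 1, and 1 < 9 ✓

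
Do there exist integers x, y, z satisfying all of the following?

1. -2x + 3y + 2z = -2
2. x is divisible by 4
Yes

Take x = 0, y = -2, z = 2. Substituting into each constraint:
  (1) -2(0) + 3(-2) + 2(2) = -2 ✓
  (2) 0 = 4 × 0, remainder 0 ✓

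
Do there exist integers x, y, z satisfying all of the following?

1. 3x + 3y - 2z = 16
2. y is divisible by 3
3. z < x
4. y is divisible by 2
Yes

Take x = 14, y = 0, z = 13. Substituting into each constraint:
  (1) 3(14) + 3(0) - 2(13) = 16 ✓
  (2) 0 = 3 × 0, remainder 0 ✓
  (3) 13 < 14 ✓
  (4) 0 = 2 × 0, remainder 0 ✓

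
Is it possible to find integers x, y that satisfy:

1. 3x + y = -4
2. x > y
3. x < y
No

A contradictory subset is {x > y, x < y}. No integer assignment can satisfy these jointly:

  - x > y: bounds one variable relative to another variable
  - x < y: bounds one variable relative to another variable

Direct contradiction: x > y and y > x cannot both hold.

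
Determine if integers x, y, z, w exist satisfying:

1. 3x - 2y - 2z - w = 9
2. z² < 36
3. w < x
Yes

Take x = 0, y = 0, z = -4, w = -1. Substituting into each constraint:
  (1) 3(0) - 2(0) - 2(-4) + 1 = 9 ✓
  (2) z² = (-4)² = 16, and 16 < 36 ✓
  (3) -1 < 0 ✓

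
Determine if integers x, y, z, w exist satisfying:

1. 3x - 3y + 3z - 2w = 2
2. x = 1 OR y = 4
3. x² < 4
Yes

Take x = 1, y = 0, z = -1, w = -1. Substituting into each constraint:
  (1) 3(1) - 3(0) + 3(-1) - 2(-1) = 2 ✓
  (2) x = 1, target 1 ✓ (first branch holds)
  (3) x² = (1)² = 1, and 1 < 4 ✓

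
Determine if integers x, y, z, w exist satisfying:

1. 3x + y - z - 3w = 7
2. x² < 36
Yes

Take x = 0, y = 7, z = 0, w = 0. Substituting into each constraint:
  (1) 3(0) + 7 + 0 - 3(0) = 7 ✓
  (2) x² = (0)² = 0, and 0 < 36 ✓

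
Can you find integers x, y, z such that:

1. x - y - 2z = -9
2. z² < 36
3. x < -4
Yes

Take x = -9, y = 0, z = 0. Substituting into each constraint:
  (1) (-9) + 0 - 2(0) = -9 ✓
  (2) z² = (0)² = 0, and 0 < 36 ✓
  (3) -9 < -4 ✓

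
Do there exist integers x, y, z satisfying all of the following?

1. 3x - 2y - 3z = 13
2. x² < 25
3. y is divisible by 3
No

A contradictory subset is {3x - 2y - 3z = 13, y is divisible by 3}. No integer assignment can satisfy these jointly:

  - 3x - 2y - 3z = 13: is a linear equation tying the variables together
  - y is divisible by 3: restricts y to multiples of 3

Modular obstruction: writing y = 3y', every remaining term of the linear equation is divisible by 3, so the left side is ≡ 0 (mod 3); but the right side 13 ≡ 1 (mod 3). No integers can satisfy it.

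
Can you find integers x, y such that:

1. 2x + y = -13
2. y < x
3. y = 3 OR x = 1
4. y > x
No

A contradictory subset is {y < x, y > x}. No integer assignment can satisfy these jointly:

  - y < x: bounds one variable relative to another variable
  - y > x: bounds one variable relative to another variable

Direct contradiction: x > y and y > x cannot both hold.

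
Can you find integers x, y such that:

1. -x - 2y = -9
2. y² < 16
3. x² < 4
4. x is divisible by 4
No

A contradictory subset is {-x - 2y = -9, x is divisible by 4}. No integer assignment can satisfy these jointly:

  - -x - 2y = -9: is a linear equation tying the variables together
  - x is divisible by 4: restricts x to multiples of 4

Modular obstruction: writing x = 4x', every remaining term of the linear equation is divisible by 2, so the left side is ≡ 0 (mod 2); but the right side -9 ≡ 1 (mod 2). No integers can satisfy it.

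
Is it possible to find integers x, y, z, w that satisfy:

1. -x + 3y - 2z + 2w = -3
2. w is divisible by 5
Yes

Take x = 0, y = 1, z = 3, w = 0. Substituting into each constraint:
  (1) 0 + 3(1) - 2(3) + 2(0) = -3 ✓
  (2) 0 = 5 × 0, remainder 0 ✓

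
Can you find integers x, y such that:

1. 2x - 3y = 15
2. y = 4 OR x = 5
No

The full constraint system is jointly infeasible over the integers. Each constraint and what it forces:

  - 2x - 3y = 15: is a linear equation tying the variables together
  - y = 4 OR x = 5: forces a choice: either y = 4 or x = 5

Split on the disjunction (y = 4 OR x = 5):
  • If y = 4: with y = 4, every remaining term of the linear equation is divisible by 2, so the left side is ≡ 0 (mod 2); but the right side 27 ≡ 1 (mod 2). No integers can satisfy it.
  • If x = 5: with x = 5, every remaining term of the linear equation is divisible by 3, so the left side is ≡ 0 (mod 3); but the right side 5 ≡ 2 (mod 3). No integers can satisfy it.
Both branches are infeasible, so the system has no integer solution.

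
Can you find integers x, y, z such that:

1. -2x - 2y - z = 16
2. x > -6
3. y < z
Yes

Take x = -4, y = -3, z = -2. Substituting into each constraint:
  (1) -2(-4) - 2(-3) + 2 = 16 ✓
  (2) -4 > -6 ✓
  (3) -3 < -2 ✓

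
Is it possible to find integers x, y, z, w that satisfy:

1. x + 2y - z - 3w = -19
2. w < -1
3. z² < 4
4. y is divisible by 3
Yes

Take x = -25, y = 0, z = 0, w = -2. Substituting into each constraint:
  (1) (-25) + 2(0) + 0 - 3(-2) = -19 ✓
  (2) -2 < -1 ✓
  (3) z² = (0)² = 0, and 0 < 4 ✓
  (4) 0 = 3 × 0, remainder 0 ✓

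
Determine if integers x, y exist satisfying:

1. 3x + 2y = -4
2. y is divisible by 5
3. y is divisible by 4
Yes

Take x = -28, y = 40. Substituting into each constraint:
  (1) 3(-28) + 2(40) = -4 ✓
  (2) 40 = 5 × 8, remainder 0 ✓
  (3) 40 = 4 × 10, remainder 0 ✓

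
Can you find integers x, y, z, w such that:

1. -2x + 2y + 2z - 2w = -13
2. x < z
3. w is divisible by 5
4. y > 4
No

Even the single constraint (-2x + 2y + 2z - 2w = -13) is infeasible over the integers.

  - -2x + 2y + 2z - 2w = -13: every term on the left is divisible by 2, so the LHS ≡ 0 (mod 2), but the RHS -13 is not — no integer solution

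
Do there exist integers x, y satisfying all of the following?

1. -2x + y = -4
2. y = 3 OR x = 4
Yes

Take x = 4, y = 4. Substituting into each constraint:
  (1) -2(4) + 4 = -4 ✓
  (2) x = 4, target 4 ✓ (second branch holds)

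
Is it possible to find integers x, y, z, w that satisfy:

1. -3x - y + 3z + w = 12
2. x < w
Yes

Take x = 2, y = 0, z = 5, w = 3. Substituting into each constraint:
  (1) -3(2) + 0 + 3(5) + 3 = 12 ✓
  (2) 2 < 3 ✓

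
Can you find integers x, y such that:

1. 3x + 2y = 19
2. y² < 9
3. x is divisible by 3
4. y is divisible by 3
No

A contradictory subset is {3x + 2y = 19, y is divisible by 3}. No integer assignment can satisfy these jointly:

  - 3x + 2y = 19: is a linear equation tying the variables together
  - y is divisible by 3: restricts y to multiples of 3

Modular obstruction: writing y = 3y', every remaining term of the linear equation is divisible by 3, so the left side is ≡ 0 (mod 3); but the right side 19 ≡ 1 (mod 3). No integers can satisfy it.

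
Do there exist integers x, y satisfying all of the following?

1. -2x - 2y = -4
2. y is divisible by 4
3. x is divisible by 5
Yes

Take x = -10, y = 12. Substituting into each constraint:
  (1) -2(-10) - 2(12) = -4 ✓
  (2) 12 = 4 × 3, remainder 0 ✓
  (3) -10 = 5 × -2, remainder 0 ✓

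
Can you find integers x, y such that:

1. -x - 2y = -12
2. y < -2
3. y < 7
Yes

Take x = 18, y = -3. Substituting into each constraint:
  (1) (-18) - 2(-3) = -12 ✓
  (2) -3 < -2 ✓
  (3) -3 < 7 ✓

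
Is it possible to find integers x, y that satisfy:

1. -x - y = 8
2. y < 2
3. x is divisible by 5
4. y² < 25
Yes

Take x = -5, y = -3. Substituting into each constraint:
  (1) 5 + 3 = 8 ✓
  (2) -3 < 2 ✓
  (3) -5 = 5 × -1, remainder 0 ✓
  (4) y² = (-3)² = 9, and 9 < 25 ✓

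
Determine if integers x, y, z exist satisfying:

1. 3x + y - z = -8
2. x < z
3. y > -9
Yes

Take x = 0, y = -7, z = 1. Substituting into each constraint:
  (1) 3(0) + (-7) + (-1) = -8 ✓
  (2) 0 < 1 ✓
  (3) -7 > -9 ✓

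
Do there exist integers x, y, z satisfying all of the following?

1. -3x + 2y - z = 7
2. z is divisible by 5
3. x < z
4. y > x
Yes

Take x = 4, y = 12, z = 5. Substituting into each constraint:
  (1) -3(4) + 2(12) + (-5) = 7 ✓
  (2) 5 = 5 × 1, remainder 0 ✓
  (3) 4 < 5 ✓
  (4) 12 > 4 ✓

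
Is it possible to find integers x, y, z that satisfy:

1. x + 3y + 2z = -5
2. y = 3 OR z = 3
Yes

Take x = -14, y = 3, z = 0. Substituting into each constraint:
  (1) (-14) + 3(3) + 2(0) = -5 ✓
  (2) y = 3, target 3 ✓ (first branch holds)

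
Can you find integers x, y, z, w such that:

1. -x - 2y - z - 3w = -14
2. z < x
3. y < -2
Yes

Take x = 0, y = -3, z = -1, w = 7. Substituting into each constraint:
  (1) 0 - 2(-3) + 1 - 3(7) = -14 ✓
  (2) -1 < 0 ✓
  (3) -3 < -2 ✓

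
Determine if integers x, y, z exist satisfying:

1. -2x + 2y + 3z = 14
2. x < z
Yes

Take x = 1, y = 5, z = 2. Substituting into each constraint:
  (1) -2(1) + 2(5) + 3(2) = 14 ✓
  (2) 1 < 2 ✓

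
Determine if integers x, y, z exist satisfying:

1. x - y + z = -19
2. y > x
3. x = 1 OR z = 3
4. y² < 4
Yes

Take x = -23, y = -1, z = 3. Substituting into each constraint:
  (1) (-23) + 1 + 3 = -19 ✓
  (2) -1 > -23 ✓
  (3) z = 3, target 3 ✓ (second branch holds)
  (4) y² = (-1)² = 1, and 1 < 4 ✓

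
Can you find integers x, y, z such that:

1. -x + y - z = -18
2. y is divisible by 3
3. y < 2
Yes

Take x = 18, y = 0, z = 0. Substituting into each constraint:
  (1) (-18) + 0 + 0 = -18 ✓
  (2) 0 = 3 × 0, remainder 0 ✓
  (3) 0 < 2 ✓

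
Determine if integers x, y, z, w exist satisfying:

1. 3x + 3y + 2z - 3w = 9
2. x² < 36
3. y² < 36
Yes

Take x = 0, y = 1, z = 3, w = 0. Substituting into each constraint:
  (1) 3(0) + 3(1) + 2(3) - 3(0) = 9 ✓
  (2) x² = (0)² = 0, and 0 < 36 ✓
  (3) y² = (1)² = 1, and 1 < 36 ✓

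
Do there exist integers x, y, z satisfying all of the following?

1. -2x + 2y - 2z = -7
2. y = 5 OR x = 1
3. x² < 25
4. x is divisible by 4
No

Even the single constraint (-2x + 2y - 2z = -7) is infeasible over the integers.

  - -2x + 2y - 2z = -7: every term on the left is divisible by 2, so the LHS ≡ 0 (mod 2), but the RHS -7 is not — no integer solution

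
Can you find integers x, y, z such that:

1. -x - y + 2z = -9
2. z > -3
Yes

Take x = 0, y = 9, z = 0. Substituting into each constraint:
  (1) 0 + (-9) + 2(0) = -9 ✓
  (2) 0 > -3 ✓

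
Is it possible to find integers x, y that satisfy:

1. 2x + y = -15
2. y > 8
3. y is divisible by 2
No

A contradictory subset is {2x + y = -15, y is divisible by 2}. No integer assignment can satisfy these jointly:

  - 2x + y = -15: is a linear equation tying the variables together
  - y is divisible by 2: restricts y to multiples of 2

Modular obstruction: writing y = 2y', every remaining term of the linear equation is divisible by 2, so the left side is ≡ 0 (mod 2); but the right side -15 ≡ 1 (mod 2). No integers can satisfy it.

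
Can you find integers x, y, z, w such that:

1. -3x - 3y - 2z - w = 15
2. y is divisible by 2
Yes

Take x = 0, y = 0, z = 0, w = -15. Substituting into each constraint:
  (1) -3(0) - 3(0) - 2(0) + 15 = 15 ✓
  (2) 0 = 2 × 0, remainder 0 ✓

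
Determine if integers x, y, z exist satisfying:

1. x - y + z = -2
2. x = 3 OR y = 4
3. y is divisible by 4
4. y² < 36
Yes

Take x = 2, y = 4, z = 0. Substituting into each constraint:
  (1) 2 + (-4) + 0 = -2 ✓
  (2) y = 4, target 4 ✓ (second branch holds)
  (3) 4 = 4 × 1, remainder 0 ✓
  (4) y² = (4)² = 16, and 16 < 36 ✓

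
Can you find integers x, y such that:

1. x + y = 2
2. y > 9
Yes

Take x = -8, y = 10. Substituting into each constraint:
  (1) (-8) + 10 = 2 ✓
  (2) 10 > 9 ✓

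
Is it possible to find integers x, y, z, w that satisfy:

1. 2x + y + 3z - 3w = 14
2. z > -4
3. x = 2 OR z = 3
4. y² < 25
Yes

Take x = 2, y = -2, z = 0, w = -4. Substituting into each constraint:
  (1) 2(2) + (-2) + 3(0) - 3(-4) = 14 ✓
  (2) 0 > -4 ✓
  (3) x = 2, target 2 ✓ (first branch holds)
  (4) y² = (-2)² = 4, and 4 < 25 ✓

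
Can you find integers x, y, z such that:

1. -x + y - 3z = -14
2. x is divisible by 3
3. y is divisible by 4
Yes

Take x = 0, y = 4, z = 6. Substituting into each constraint:
  (1) 0 + 4 - 3(6) = -14 ✓
  (2) 0 = 3 × 0, remainder 0 ✓
  (3) 4 = 4 × 1, remainder 0 ✓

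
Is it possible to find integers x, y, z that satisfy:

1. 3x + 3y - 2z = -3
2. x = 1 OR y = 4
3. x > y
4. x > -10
Yes

Take x = 5, y = 4, z = 15. Substituting into each constraint:
  (1) 3(5) + 3(4) - 2(15) = -3 ✓
  (2) y = 4, target 4 ✓ (second branch holds)
  (3) 5 > 4 ✓
  (4) 5 > -10 ✓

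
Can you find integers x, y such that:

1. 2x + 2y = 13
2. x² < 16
No

Even the single constraint (2x + 2y = 13) is infeasible over the integers.

  - 2x + 2y = 13: every term on the left is divisible by 2, so the LHS ≡ 0 (mod 2), but the RHS 13 is not — no integer solution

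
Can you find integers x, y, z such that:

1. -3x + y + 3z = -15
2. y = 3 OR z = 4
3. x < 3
Yes

Take x = 2, y = 3, z = -4. Substituting into each constraint:
  (1) -3(2) + 3 + 3(-4) = -15 ✓
  (2) y = 3, target 3 ✓ (first branch holds)
  (3) 2 < 3 ✓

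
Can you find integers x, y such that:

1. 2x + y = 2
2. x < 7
Yes

Take x = 0, y = 2. Substituting into each constraint:
  (1) 2(0) + 2 = 2 ✓
  (2) 0 < 7 ✓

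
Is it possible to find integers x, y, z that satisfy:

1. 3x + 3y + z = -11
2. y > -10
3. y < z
Yes

Take x = -4, y = 0, z = 1. Substituting into each constraint:
  (1) 3(-4) + 3(0) + 1 = -11 ✓
  (2) 0 > -10 ✓
  (3) 0 < 1 ✓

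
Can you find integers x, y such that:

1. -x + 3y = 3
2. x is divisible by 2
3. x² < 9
Yes

Take x = 0, y = 1. Substituting into each constraint:
  (1) 0 + 3(1) = 3 ✓
  (2) 0 = 2 × 0, remainder 0 ✓
  (3) x² = (0)² = 0, and 0 < 9 ✓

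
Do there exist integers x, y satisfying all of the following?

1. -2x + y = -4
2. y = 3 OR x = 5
Yes

Take x = 5, y = 6. Substituting into each constraint:
  (1) -2(5) + 6 = -4 ✓
  (2) x = 5, target 5 ✓ (second branch holds)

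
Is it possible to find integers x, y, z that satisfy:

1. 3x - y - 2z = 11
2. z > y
Yes

Take x = 5, y = 0, z = 2. Substituting into each constraint:
  (1) 3(5) + 0 - 2(2) = 11 ✓
  (2) 2 > 0 ✓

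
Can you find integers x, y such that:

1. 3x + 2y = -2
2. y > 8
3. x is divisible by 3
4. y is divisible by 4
Yes

Take x = -30, y = 44. Substituting into each constraint:
  (1) 3(-30) + 2(44) = -2 ✓
  (2) 44 > 8 ✓
  (3) -30 = 3 × -10, remainder 0 ✓
  (4) 44 = 4 × 11, remainder 0 ✓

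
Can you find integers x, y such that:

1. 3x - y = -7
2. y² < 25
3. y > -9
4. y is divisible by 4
Yes

Take x = -1, y = 4. Substituting into each constraint:
  (1) 3(-1) + (-4) = -7 ✓
  (2) y² = (4)² = 16, and 16 < 25 ✓
  (3) 4 > -9 ✓
  (4) 4 = 4 × 1, remainder 0 ✓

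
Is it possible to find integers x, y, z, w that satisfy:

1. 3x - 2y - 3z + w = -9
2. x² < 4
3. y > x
Yes

Take x = -1, y = 0, z = 0, w = -6. Substituting into each constraint:
  (1) 3(-1) - 2(0) - 3(0) + (-6) = -9 ✓
  (2) x² = (-1)² = 1, and 1 < 4 ✓
  (3) 0 > -1 ✓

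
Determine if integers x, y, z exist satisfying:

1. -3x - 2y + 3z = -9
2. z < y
Yes

Take x = 2, y = 0, z = -1. Substituting into each constraint:
  (1) -3(2) - 2(0) + 3(-1) = -9 ✓
  (2) -1 < 0 ✓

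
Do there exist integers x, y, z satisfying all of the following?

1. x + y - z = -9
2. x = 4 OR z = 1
Yes

Take x = 0, y = -8, z = 1. Substituting into each constraint:
  (1) 0 + (-8) + (-1) = -9 ✓
  (2) z = 1, target 1 ✓ (second branch holds)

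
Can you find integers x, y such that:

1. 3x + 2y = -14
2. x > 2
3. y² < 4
No

The full constraint system is jointly infeasible over the integers. Each constraint and what it forces:

  - 3x + 2y = -14: is a linear equation tying the variables together
  - x > 2: bounds one variable relative to a constant
  - y² < 4: restricts y to |y| ≤ 1

Range argument: with x ∈ [3, ∞], y ∈ [-1, 1], the left side of the equation is at least 7, but the right side is -14 < 7. No integer solution exists.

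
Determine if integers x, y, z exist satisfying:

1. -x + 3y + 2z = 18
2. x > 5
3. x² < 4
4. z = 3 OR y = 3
No

A contradictory subset is {x > 5, x² < 4}. No integer assignment can satisfy these jointly:

  - x > 5: bounds one variable relative to a constant
  - x² < 4: restricts x to |x| ≤ 1

Direct contradiction: the bounds on x require x ≥ 6 and x ≤ 1 simultaneously, which is empty.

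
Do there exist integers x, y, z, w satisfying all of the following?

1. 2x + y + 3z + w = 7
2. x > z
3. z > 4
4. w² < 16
Yes

Take x = 6, y = -20, z = 5, w = 0. Substituting into each constraint:
  (1) 2(6) + (-20) + 3(5) + 0 = 7 ✓
  (2) 6 > 5 ✓
  (3) 5 > 4 ✓
  (4) w² = (0)² = 0, and 0 < 16 ✓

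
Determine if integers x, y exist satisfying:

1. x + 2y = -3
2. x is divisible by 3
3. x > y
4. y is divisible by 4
Yes

Take x = 21, y = -12. Substituting into each constraint:
  (1) 21 + 2(-12) = -3 ✓
  (2) 21 = 3 × 7, remainder 0 ✓
  (3) 21 > -12 ✓
  (4) -12 = 4 × -3, remainder 0 ✓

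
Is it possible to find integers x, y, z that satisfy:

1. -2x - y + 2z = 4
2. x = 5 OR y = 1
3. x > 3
Yes

Take x = 5, y = 2, z = 8. Substituting into each constraint:
  (1) -2(5) + (-2) + 2(8) = 4 ✓
  (2) x = 5, target 5 ✓ (first branch holds)
  (3) 5 > 3 ✓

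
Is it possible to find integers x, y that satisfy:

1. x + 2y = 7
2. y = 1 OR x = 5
Yes

Take x = 5, y = 1. Substituting into each constraint:
  (1) 5 + 2(1) = 7 ✓
  (2) y = 1, target 1 ✓ (first branch holds)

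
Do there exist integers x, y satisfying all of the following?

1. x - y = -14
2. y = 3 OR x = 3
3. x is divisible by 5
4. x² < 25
No

A contradictory subset is {x - y = -14, y = 3 OR x = 3, x is divisible by 5}. No integer assignment can satisfy these jointly:

  - x - y = -14: is a linear equation tying the variables together
  - y = 3 OR x = 3: forces a choice: either y = 3 or x = 3
  - x is divisible by 5: restricts x to multiples of 5

Split on the disjunction (y = 3 OR x = 3):
  • If y = 3: with y = 3, writing x = 5x', every remaining term of the linear equation is divisible by 5, so the left side is ≡ 0 (mod 5); but the right side -11 ≡ 4 (mod 5). No integers can satisfy it.
  • If x = 3: this contradicts the divisibility constraint — 3 is not a multiple of 5.
Both branches are infeasible, so the system has no integer solution.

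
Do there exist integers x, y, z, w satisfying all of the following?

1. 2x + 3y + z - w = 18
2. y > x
Yes

Take x = 0, y = 1, z = 0, w = -15. Substituting into each constraint:
  (1) 2(0) + 3(1) + 0 + 15 = 18 ✓
  (2) 1 > 0 ✓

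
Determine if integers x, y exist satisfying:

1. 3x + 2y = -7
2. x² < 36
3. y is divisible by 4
Yes

Take x = 3, y = -8. Substituting into each constraint:
  (1) 3(3) + 2(-8) = -7 ✓
  (2) x² = (3)² = 9, and 9 < 36 ✓
  (3) -8 = 4 × -2, remainder 0 ✓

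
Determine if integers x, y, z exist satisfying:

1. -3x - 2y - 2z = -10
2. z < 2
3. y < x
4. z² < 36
Yes

Take x = 2, y = 1, z = 1. Substituting into each constraint:
  (1) -3(2) - 2(1) - 2(1) = -10 ✓
  (2) 1 < 2 ✓
  (3) 1 < 2 ✓
  (4) z² = (1)² = 1, and 1 < 36 ✓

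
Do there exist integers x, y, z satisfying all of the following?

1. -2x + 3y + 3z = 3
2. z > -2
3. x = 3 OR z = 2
Yes

Take x = 0, y = -1, z = 2. Substituting into each constraint:
  (1) -2(0) + 3(-1) + 3(2) = 3 ✓
  (2) 2 > -2 ✓
  (3) z = 2, target 2 ✓ (second branch holds)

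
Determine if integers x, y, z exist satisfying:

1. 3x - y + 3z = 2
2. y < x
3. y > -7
Yes

Take x = 2, y = 1, z = -1. Substituting into each constraint:
  (1) 3(2) + (-1) + 3(-1) = 2 ✓
  (2) 1 < 2 ✓
  (3) 1 > -7 ✓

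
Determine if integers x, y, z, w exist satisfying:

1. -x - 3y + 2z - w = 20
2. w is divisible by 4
Yes

Take x = 0, y = 0, z = 10, w = 0. Substituting into each constraint:
  (1) 0 - 3(0) + 2(10) + 0 = 20 ✓
  (2) 0 = 4 × 0, remainder 0 ✓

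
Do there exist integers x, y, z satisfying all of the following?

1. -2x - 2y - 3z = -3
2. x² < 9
Yes

Take x = 0, y = 0, z = 1. Substituting into each constraint:
  (1) -2(0) - 2(0) - 3(1) = -3 ✓
  (2) x² = (0)² = 0, and 0 < 9 ✓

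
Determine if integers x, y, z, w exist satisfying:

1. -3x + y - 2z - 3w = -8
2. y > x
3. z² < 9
Yes

Take x = 3, y = 4, z = 0, w = 1. Substituting into each constraint:
  (1) -3(3) + 4 - 2(0) - 3(1) = -8 ✓
  (2) 4 > 3 ✓
  (3) z² = (0)² = 0, and 0 < 9 ✓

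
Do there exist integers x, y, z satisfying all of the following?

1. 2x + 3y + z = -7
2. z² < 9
Yes

Take x = -5, y = 1, z = 0. Substituting into each constraint:
  (1) 2(-5) + 3(1) + 0 = -7 ✓
  (2) z² = (0)² = 0, and 0 < 9 ✓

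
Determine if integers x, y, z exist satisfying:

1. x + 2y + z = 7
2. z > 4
Yes

Take x = 0, y = 1, z = 5. Substituting into each constraint:
  (1) 0 + 2(1) + 5 = 7 ✓
  (2) 5 > 4 ✓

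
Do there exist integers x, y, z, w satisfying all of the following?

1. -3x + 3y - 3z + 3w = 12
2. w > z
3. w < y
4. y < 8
Yes

Take x = -2, y = 1, z = -1, w = 0. Substituting into each constraint:
  (1) -3(-2) + 3(1) - 3(-1) + 3(0) = 12 ✓
  (2) 0 > -1 ✓
  (3) 0 < 1 ✓
  (4) 1 < 8 ✓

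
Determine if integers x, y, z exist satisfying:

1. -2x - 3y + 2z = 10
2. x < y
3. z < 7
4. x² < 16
Yes

Take x = -1, y = 0, z = 4. Substituting into each constraint:
  (1) -2(-1) - 3(0) + 2(4) = 10 ✓
  (2) -1 < 0 ✓
  (3) 4 < 7 ✓
  (4) x² = (-1)² = 1, and 1 < 16 ✓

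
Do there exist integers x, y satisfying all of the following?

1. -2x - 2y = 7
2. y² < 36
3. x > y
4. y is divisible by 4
No

Even the single constraint (-2x - 2y = 7) is infeasible over the integers.

  - -2x - 2y = 7: every term on the left is divisible by 2, so the LHS ≡ 0 (mod 2), but the RHS 7 is not — no integer solution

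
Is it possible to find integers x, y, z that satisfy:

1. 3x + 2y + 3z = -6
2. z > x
Yes

Take x = 0, y = -6, z = 2. Substituting into each constraint:
  (1) 3(0) + 2(-6) + 3(2) = -6 ✓
  (2) 2 > 0 ✓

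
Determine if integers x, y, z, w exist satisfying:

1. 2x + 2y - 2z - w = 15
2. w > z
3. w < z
No

A contradictory subset is {w > z, w < z}. No integer assignment can satisfy these jointly:

  - w > z: bounds one variable relative to another variable
  - w < z: bounds one variable relative to another variable

Direct contradiction: w > z and z > w cannot both hold.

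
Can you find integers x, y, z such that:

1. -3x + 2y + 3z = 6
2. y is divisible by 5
Yes

Take x = 0, y = 0, z = 2. Substituting into each constraint:
  (1) -3(0) + 2(0) + 3(2) = 6 ✓
  (2) 0 = 5 × 0, remainder 0 ✓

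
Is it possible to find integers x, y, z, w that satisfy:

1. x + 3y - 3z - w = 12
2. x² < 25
Yes

Take x = 0, y = 4, z = 0, w = 0. Substituting into each constraint:
  (1) 0 + 3(4) - 3(0) + 0 = 12 ✓
  (2) x² = (0)² = 0, and 0 < 25 ✓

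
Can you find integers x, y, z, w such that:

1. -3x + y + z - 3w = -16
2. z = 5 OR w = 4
Yes

Take x = 0, y = -21, z = 5, w = 0. Substituting into each constraint:
  (1) -3(0) + (-21) + 5 - 3(0) = -16 ✓
  (2) z = 5, target 5 ✓ (first branch holds)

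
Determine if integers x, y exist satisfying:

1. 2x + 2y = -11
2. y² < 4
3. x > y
No

Even the single constraint (2x + 2y = -11) is infeasible over the integers.

  - 2x + 2y = -11: every term on the left is divisible by 2, so the LHS ≡ 0 (mod 2), but the RHS -11 is not — no integer solution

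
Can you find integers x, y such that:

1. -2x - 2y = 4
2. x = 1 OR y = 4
Yes

Take x = -6, y = 4. Substituting into each constraint:
  (1) -2(-6) - 2(4) = 4 ✓
  (2) y = 4, target 4 ✓ (second branch holds)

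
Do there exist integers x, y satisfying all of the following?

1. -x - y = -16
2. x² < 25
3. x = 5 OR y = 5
No

The full constraint system is jointly infeasible over the integers. Each constraint and what it forces:

  - -x - y = -16: is a linear equation tying the variables together
  - x² < 25: restricts x to |x| ≤ 4
  - x = 5 OR y = 5: forces a choice: either x = 5 or y = 5

Split on the disjunction (x = 5 OR y = 5):
  • If x = 5: this contradicts x² < 25, which requires |x| ≤ 4.
  • If y = 5: the equation forces x = 11, but x² < 25 requires |x| ≤ 4.
Both branches are infeasible, so the system has no integer solution.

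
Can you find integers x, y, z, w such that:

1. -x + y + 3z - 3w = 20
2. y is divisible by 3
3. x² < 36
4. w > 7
Yes

Take x = 1, y = 0, z = 15, w = 8. Substituting into each constraint:
  (1) (-1) + 0 + 3(15) - 3(8) = 20 ✓
  (2) 0 = 3 × 0, remainder 0 ✓
  (3) x² = (1)² = 1, and 1 < 36 ✓
  (4) 8 > 7 ✓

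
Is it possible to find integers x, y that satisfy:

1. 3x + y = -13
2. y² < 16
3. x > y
No

The full constraint system is jointly infeasible over the integers. Each constraint and what it forces:

  - 3x + y = -13: is a linear equation tying the variables together
  - y² < 16: restricts y to |y| ≤ 3
  - x > y: bounds one variable relative to another variable

Propagating the comparison: x > y and y ≥ -3 give x ≥ -2. Range argument: with x ∈ [-2, ∞], y ∈ [-3, 3], the left side of the equation is at least -9, but the right side is -13 < -9. No integer solution exists.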